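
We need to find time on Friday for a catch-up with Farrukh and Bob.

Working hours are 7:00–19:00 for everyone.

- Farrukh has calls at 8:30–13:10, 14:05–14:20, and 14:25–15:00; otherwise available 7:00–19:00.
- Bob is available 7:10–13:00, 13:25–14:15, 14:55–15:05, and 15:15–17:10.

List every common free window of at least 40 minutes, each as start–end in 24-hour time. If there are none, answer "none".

07:10–08:30, 13:25–14:05, 15:15–17:10

Farrukh free within 07:00–19:00: 07:00–08:30, 13:10–14:05, 14:20–14:25, 15:00–19:00.
Farrukh ∩ Bob: 07:10–08:30, 13:25–14:05, 15:00–15:05, 15:15–17:10.
Windows ≥ 40 min: 07:10–08:30, 13:25–14:05, 15:15–17:10.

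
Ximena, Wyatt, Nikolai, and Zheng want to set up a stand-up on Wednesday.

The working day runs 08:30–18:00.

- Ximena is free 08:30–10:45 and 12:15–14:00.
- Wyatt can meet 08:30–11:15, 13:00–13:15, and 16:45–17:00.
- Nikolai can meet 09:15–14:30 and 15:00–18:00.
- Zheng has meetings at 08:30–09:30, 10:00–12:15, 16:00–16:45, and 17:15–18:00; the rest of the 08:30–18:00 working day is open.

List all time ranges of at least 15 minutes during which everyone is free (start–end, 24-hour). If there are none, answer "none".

09:30–10:00, 13:00–13:15

Zheng free within 08:30–18:00: 09:30–10:00, 12:15–16:00, 16:45–17:15.
Ximena ∩ Wyatt: 08:30–10:45, 13:00–13:15.
Ximena ∩ Wyatt ∩ Nikolai: 09:15–10:45, 13:00–13:15.
Ximena ∩ Wyatt ∩ Nikolai ∩ Zheng: 09:30–10:00, 13:00–13:15.
Windows ≥ 15 min: 09:30–10:00, 13:00–13:15.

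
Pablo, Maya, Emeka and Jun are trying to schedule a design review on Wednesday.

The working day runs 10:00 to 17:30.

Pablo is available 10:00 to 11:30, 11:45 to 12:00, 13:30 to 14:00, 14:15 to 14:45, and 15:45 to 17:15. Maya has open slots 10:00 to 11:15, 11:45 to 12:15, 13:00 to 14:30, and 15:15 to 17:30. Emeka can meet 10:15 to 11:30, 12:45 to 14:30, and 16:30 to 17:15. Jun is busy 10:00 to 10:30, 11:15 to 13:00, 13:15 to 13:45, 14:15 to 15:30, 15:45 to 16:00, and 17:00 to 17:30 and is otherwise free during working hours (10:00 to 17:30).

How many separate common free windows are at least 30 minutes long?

Jun free within 10:00–17:30: 10:30–11:15, 13:00–13:15, 13:45–14:15, 15:30–15:45, 16:00–17:00.
Pablo ∩ Maya: 10:00–11:15, 11:45–12:00, 13:30–14:00, 14:15–14:30, 15:45–17:15.
Pablo ∩ Maya ∩ Emeka: 10:15–11:15, 13:30–14:00, 14:15–14:30, 16:30–17:15.
Pablo ∩ Maya ∩ Emeka ∩ Jun: 10:30–11:15, 13:45–14:00, 16:30–17:00.
Windows ≥ 30 min: 10:30–11:15, 16:30–17:00.
That's 2 windows.

2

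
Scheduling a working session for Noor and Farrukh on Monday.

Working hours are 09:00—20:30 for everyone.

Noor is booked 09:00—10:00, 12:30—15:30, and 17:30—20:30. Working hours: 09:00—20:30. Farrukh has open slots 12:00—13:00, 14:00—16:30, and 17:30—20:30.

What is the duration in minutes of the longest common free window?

60 minutes

Noor free within 09:00–20:30: 10:00–12:30, 15:30–17:30.
Noor ∩ Farrukh: 12:00–12:30, 15:30–16:30.
Common window lengths: 30, 60 min; longest is 60.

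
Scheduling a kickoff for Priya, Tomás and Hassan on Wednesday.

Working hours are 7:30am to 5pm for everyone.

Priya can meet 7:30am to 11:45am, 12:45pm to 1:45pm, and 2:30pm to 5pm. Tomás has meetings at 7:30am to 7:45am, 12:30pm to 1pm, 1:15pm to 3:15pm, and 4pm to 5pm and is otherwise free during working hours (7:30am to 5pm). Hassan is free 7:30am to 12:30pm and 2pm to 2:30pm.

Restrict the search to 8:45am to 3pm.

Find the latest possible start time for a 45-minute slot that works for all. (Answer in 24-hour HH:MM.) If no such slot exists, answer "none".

11:00

Tomás free within 07:30–17:00: 07:45–12:30, 13:00–13:15, 15:15–16:00.
Priya ∩ Tomás: 07:45–11:45, 13:00–13:15, 15:15–16:00.
Priya ∩ Tomás ∩ Hassan: 07:45–11:45.
Restricted to 08:45–15:00: 08:45–11:45.
Windows ≥ 45 min: 08:45–11:45.
Latest start in the last window 08:45–11:45 is 11:45 − 45 min = 11:00.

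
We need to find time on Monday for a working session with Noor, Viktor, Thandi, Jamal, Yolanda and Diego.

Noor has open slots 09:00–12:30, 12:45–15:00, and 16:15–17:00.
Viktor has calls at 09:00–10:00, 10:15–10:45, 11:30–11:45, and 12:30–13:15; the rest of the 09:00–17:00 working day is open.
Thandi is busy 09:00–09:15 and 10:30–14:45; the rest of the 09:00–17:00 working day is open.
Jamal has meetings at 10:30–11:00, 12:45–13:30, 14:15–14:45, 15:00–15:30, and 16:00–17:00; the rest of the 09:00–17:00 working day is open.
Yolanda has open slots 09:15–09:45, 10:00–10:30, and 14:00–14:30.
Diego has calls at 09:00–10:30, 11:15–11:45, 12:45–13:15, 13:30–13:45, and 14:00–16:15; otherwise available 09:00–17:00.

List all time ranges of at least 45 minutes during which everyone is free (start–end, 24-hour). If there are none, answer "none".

none

Viktor free within 09:00–17:00: 10:00–10:15, 10:45–11:30, 11:45–12:30, 13:15–17:00.
Thandi free within 09:00–17:00: 09:15–10:30, 14:45–17:00.
Jamal free within 09:00–17:00: 09:00–10:30, 11:00–12:45, 13:30–14:15, 14:45–15:00, 15:30–16:00.
Diego free within 09:00–17:00: 10:30–11:15, 11:45–12:45, 13:15–13:30, 13:45–14:00, 16:15–17:00.
Noor ∩ Viktor: 10:00–10:15, 10:45–11:30, 11:45–12:30, 13:15–15:00, 16:15–17:00.
Noor ∩ Viktor ∩ Thandi: 10:00–10:15, 14:45–15:00, 16:15–17:00.
Noor ∩ Viktor ∩ Thandi ∩ Jamal: 10:00–10:15, 14:45–15:00.
Noor ∩ Viktor ∩ Thandi ∩ Jamal ∩ Yolanda: 10:00–10:15.
Noor ∩ Viktor ∩ Thandi ∩ Jamal ∩ Yolanda ∩ Diego: (none).
Windows ≥ 45 min: (none).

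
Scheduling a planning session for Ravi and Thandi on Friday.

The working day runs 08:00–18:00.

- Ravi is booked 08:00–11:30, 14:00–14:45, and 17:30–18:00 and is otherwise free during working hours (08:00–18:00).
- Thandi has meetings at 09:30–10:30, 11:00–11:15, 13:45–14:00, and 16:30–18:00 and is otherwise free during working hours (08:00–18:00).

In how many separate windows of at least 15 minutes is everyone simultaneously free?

2

Ravi free within 08:00–18:00: 11:30–14:00, 14:45–17:30.
Thandi free within 08:00–18:00: 08:00–09:30, 10:30–11:00, 11:15–13:45, 14:00–16:30.
Ravi ∩ Thandi: 11:30–13:45, 14:45–16:30.
Windows ≥ 15 min: 11:30–13:45, 14:45–16:30.
That's 2 windows.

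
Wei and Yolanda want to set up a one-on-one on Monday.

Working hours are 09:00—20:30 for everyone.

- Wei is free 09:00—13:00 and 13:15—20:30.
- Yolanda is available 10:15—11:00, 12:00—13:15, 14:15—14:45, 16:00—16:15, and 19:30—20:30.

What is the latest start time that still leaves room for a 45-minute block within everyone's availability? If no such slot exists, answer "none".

19:45

Wei ∩ Yolanda: 10:15–11:00, 12:00–13:00, 14:15–14:45, 16:00–16:15, 19:30–20:30.
Windows ≥ 45 min: 10:15–11:00, 12:00–13:00, 19:30–20:30.
Latest start in the last window 19:30–20:30 is 20:30 − 45 min = 19:45.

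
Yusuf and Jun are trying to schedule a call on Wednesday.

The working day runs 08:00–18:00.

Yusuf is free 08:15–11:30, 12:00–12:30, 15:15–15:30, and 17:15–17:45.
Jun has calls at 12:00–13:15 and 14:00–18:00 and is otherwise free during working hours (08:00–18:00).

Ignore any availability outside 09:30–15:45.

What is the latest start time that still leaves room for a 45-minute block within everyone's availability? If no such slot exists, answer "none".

10:45

Jun free within 08:00–18:00: 08:00–12:00, 13:15–14:00.
Yusuf ∩ Jun: 08:15–11:30.
Restricted to 09:30–15:45: 09:30–11:30.
Windows ≥ 45 min: 09:30–11:30.
Latest start in the last window 09:30–11:30 is 11:30 − 45 min = 10:45.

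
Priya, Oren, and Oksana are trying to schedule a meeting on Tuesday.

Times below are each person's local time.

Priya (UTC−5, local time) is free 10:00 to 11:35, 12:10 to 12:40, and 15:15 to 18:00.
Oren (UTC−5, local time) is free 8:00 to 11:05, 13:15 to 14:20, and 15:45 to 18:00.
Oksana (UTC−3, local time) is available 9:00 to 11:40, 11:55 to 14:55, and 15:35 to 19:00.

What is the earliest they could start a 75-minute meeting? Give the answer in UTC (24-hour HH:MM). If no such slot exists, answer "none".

Priya → UTC: 15:00–16:35, 17:10–17:40, 20:15–23:00.
Oren → UTC: 13:00–16:05, 18:15–19:20, 20:45–23:00.
Oksana → UTC: 12:00–14:40, 14:55–17:55, 18:35–22:00.
Priya ∩ Oren: 15:00–16:05, 20:45–23:00.
Priya ∩ Oren ∩ Oksana: 15:00–16:05, 20:45–22:00.
Windows ≥ 75 min: 20:45–22:00.
Earliest such window starts at 20:45.

20:45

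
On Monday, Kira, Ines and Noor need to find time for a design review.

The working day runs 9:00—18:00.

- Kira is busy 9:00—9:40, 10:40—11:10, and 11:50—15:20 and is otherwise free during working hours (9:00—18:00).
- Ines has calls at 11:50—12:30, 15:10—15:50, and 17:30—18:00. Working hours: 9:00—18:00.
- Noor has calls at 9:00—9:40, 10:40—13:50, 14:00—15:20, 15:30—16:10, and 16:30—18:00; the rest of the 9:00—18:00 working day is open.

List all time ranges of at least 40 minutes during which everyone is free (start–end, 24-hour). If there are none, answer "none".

Kira free within 09:00–18:00: 09:40–10:40, 11:10–11:50, 15:20–18:00.
Ines free within 09:00–18:00: 09:00–11:50, 12:30–15:10, 15:50–17:30.
Noor free within 09:00–18:00: 09:40–10:40, 13:50–14:00, 15:20–15:30, 16:10–16:30.
Kira ∩ Ines: 09:40–10:40, 11:10–11:50, 15:50–17:30.
Kira ∩ Ines ∩ Noor: 09:40–10:40, 16:10–16:30.
Windows ≥ 40 min: 09:40–10:40.

09:40–10:40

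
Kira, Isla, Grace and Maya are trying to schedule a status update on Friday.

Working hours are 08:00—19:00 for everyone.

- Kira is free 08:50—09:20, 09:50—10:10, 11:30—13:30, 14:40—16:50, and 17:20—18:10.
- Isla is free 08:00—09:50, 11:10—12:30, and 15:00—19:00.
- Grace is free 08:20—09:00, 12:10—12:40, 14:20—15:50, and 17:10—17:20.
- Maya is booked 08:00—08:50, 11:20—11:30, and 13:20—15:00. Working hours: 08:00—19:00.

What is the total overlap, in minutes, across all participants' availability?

Maya free within 08:00–19:00: 08:50–11:20, 11:30–13:20, 15:00–19:00.
Kira ∩ Isla: 08:50–09:20, 11:30–12:30, 15:00–16:50, 17:20–18:10.
Kira ∩ Isla ∩ Grace: 08:50–09:00, 12:10–12:30, 15:00–15:50.
Kira ∩ Isla ∩ Grace ∩ Maya: 08:50–09:00, 12:10–12:30, 15:00–15:50.
Total common minutes: 10 + 20 + 50 = 80.

80 minutes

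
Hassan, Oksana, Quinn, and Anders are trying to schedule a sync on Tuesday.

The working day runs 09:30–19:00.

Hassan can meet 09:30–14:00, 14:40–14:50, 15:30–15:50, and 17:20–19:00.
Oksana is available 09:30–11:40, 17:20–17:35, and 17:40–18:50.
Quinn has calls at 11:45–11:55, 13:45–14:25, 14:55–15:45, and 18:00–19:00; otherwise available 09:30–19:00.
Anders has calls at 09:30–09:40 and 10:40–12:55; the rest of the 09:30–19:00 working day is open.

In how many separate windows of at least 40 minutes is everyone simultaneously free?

Quinn free within 09:30–19:00: 09:30–11:45, 11:55–13:45, 14:25–14:55, 15:45–18:00.
Anders free within 09:30–19:00: 09:40–10:40, 12:55–19:00.
Hassan ∩ Oksana: 09:30–11:40, 17:20–17:35, 17:40–18:50.
Hassan ∩ Oksana ∩ Quinn: 09:30–11:40, 17:20–17:35, 17:40–18:00.
Hassan ∩ Oksana ∩ Quinn ∩ Anders: 09:40–10:40, 17:20–17:35, 17:40–18:00.
Windows ≥ 40 min: 09:40–10:40.
That's 1 window.

1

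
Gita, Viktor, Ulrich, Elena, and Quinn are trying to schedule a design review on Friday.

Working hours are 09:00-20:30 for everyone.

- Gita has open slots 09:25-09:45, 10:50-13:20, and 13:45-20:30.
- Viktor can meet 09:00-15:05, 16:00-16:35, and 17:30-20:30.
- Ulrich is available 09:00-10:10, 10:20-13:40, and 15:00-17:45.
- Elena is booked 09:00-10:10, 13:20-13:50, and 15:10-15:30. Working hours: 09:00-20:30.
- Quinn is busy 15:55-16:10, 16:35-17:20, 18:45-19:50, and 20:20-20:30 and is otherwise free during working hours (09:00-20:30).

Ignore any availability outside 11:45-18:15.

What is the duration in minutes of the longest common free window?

95 minutes

Elena free within 09:00–20:30: 10:10–13:20, 13:50–15:10, 15:30–20:30.
Quinn free within 09:00–20:30: 09:00–15:55, 16:10–16:35, 17:20–18:45, 19:50–20:20.
Gita ∩ Viktor: 09:25–09:45, 10:50–13:20, 13:45–15:05, 16:00–16:35, 17:30–20:30.
Gita ∩ Viktor ∩ Ulrich: 09:25–09:45, 10:50–13:20, 15:00–15:05, 16:00–16:35, 17:30–17:45.
Gita ∩ Viktor ∩ Ulrich ∩ Elena: 10:50–13:20, 15:00–15:05, 16:00–16:35, 17:30–17:45.
Gita ∩ Viktor ∩ Ulrich ∩ Elena ∩ Quinn: 10:50–13:20, 15:00–15:05, 16:10–16:35, 17:30–17:45.
Restricted to 11:45–18:15: 11:45–13:20, 15:00–15:05, 16:10–16:35, 17:30–17:45.
Common window lengths: 95, 5, 25, 15 min; longest is 95.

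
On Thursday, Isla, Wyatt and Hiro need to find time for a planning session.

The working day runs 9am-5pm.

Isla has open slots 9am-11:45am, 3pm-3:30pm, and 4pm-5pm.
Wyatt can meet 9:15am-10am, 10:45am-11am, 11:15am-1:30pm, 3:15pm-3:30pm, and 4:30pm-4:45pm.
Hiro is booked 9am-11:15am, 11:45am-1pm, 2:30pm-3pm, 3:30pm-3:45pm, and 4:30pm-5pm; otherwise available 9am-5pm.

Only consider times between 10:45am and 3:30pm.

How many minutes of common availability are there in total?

Hiro free within 09:00–17:00: 11:15–11:45, 13:00–14:30, 15:00–15:30, 15:45–16:30.
Isla ∩ Wyatt: 09:15–10:00, 10:45–11:00, 11:15–11:45, 15:15–15:30, 16:30–16:45.
Isla ∩ Wyatt ∩ Hiro: 11:15–11:45, 15:15–15:30.
Restricted to 10:45–15:30: 11:15–11:45, 15:15–15:30.
Total common minutes: 30 + 15 = 45.

45 minutes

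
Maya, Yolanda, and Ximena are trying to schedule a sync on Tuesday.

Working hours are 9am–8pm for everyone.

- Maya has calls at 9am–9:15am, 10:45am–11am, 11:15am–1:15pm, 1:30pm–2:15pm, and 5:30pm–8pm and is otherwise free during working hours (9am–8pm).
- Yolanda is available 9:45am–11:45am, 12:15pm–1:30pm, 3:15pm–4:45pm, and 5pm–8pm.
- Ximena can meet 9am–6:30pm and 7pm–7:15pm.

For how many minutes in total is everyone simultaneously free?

210 minutes

Maya free within 09:00–20:00: 09:15–10:45, 11:00–11:15, 13:15–13:30, 14:15–17:30.
Maya ∩ Yolanda: 09:45–10:45, 11:00–11:15, 13:15–13:30, 15:15–16:45, 17:00–17:30.
Maya ∩ Yolanda ∩ Ximena: 09:45–10:45, 11:00–11:15, 13:15–13:30, 15:15–16:45, 17:00–17:30.
Total common minutes: 60 + 15 + 15 + 90 + 30 = 210.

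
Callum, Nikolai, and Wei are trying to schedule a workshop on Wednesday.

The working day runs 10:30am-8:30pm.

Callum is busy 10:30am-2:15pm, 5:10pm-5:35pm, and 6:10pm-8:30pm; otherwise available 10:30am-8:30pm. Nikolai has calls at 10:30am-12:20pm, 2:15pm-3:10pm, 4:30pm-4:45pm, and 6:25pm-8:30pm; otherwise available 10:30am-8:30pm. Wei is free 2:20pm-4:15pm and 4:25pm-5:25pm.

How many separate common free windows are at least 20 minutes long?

Callum free within 10:30–20:30: 14:15–17:10, 17:35–18:10.
Nikolai free within 10:30–20:30: 12:20–14:15, 15:10–16:30, 16:45–18:25.
Callum ∩ Nikolai: 15:10–16:30, 16:45–17:10, 17:35–18:10.
Callum ∩ Nikolai ∩ Wei: 15:10–16:15, 16:25–16:30, 16:45–17:10.
Windows ≥ 20 min: 15:10–16:15, 16:45–17:10.
That's 2 windows.

2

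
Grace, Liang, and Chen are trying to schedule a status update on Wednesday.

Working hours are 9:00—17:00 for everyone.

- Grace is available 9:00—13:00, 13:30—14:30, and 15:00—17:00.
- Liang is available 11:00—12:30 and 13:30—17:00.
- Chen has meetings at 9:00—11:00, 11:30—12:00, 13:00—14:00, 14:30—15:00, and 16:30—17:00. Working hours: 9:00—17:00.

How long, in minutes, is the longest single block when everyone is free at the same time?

Chen free within 09:00–17:00: 11:00–11:30, 12:00–13:00, 14:00–14:30, 15:00–16:30.
Grace ∩ Liang: 11:00–12:30, 13:30–14:30, 15:00–17:00.
Grace ∩ Liang ∩ Chen: 11:00–11:30, 12:00–12:30, 14:00–14:30, 15:00–16:30.
Common window lengths: 30, 30, 30, 90 min; longest is 90.

90 minutes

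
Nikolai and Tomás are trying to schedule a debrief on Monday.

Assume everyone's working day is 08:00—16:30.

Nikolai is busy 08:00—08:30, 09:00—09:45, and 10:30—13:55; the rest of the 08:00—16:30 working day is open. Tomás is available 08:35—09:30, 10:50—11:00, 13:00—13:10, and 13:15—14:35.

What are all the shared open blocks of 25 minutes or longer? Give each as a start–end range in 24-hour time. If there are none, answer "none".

08:35–09:00, 13:55–14:35

Nikolai free within 08:00–16:30: 08:30–09:00, 09:45–10:30, 13:55–16:30.
Nikolai ∩ Tomás: 08:35–09:00, 13:55–14:35.
Windows ≥ 25 min: 08:35–09:00, 13:55–14:35.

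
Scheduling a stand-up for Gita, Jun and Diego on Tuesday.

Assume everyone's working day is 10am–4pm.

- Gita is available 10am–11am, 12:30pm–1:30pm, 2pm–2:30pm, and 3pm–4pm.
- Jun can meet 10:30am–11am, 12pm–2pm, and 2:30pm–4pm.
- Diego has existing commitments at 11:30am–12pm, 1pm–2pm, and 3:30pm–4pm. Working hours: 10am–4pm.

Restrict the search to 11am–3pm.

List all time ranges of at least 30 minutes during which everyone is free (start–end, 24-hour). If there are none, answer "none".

12:30–13:00

Diego free within 10:00–16:00: 10:00–11:30, 12:00–13:00, 14:00–15:30.
Gita ∩ Jun: 10:30–11:00, 12:30–13:30, 15:00–16:00.
Gita ∩ Jun ∩ Diego: 10:30–11:00, 12:30–13:00, 15:00–15:30.
Restricted to 11:00–15:00: 12:30–13:00.
Windows ≥ 30 min: 12:30–13:00.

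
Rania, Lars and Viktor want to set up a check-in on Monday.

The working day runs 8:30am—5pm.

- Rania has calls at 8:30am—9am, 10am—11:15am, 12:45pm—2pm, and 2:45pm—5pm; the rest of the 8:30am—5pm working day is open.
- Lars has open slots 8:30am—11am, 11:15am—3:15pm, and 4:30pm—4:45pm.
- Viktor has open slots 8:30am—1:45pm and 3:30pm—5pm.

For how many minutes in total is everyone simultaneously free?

Rania free within 08:30–17:00: 09:00–10:00, 11:15–12:45, 14:00–14:45.
Rania ∩ Lars: 09:00–10:00, 11:15–12:45, 14:00–14:45.
Rania ∩ Lars ∩ Viktor: 09:00–10:00, 11:15–12:45.
Total common minutes: 60 + 90 = 150.

150 minutes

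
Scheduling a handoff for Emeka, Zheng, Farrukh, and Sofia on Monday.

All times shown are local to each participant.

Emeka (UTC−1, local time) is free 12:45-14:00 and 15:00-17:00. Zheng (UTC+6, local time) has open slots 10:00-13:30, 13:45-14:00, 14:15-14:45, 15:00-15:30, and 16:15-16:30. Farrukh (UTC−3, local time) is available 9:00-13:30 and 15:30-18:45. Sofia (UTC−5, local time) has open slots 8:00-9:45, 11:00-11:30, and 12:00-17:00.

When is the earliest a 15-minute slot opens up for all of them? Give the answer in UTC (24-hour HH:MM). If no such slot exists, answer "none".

Emeka → UTC: 13:45–15:00, 16:00–18:00.
Zheng → UTC: 04:00–07:30, 07:45–08:00, 08:15–08:45, 09:00–09:30, 10:15–10:30.
Farrukh → UTC: 12:00–16:30, 18:30–21:45.
Sofia → UTC: 13:00–14:45, 16:00–16:30, 17:00–22:00.
Emeka ∩ Zheng: (none).
Emeka ∩ Zheng ∩ Farrukh: (none).
Emeka ∩ Zheng ∩ Farrukh ∩ Sofia: (none).
Windows ≥ 15 min: (none).

none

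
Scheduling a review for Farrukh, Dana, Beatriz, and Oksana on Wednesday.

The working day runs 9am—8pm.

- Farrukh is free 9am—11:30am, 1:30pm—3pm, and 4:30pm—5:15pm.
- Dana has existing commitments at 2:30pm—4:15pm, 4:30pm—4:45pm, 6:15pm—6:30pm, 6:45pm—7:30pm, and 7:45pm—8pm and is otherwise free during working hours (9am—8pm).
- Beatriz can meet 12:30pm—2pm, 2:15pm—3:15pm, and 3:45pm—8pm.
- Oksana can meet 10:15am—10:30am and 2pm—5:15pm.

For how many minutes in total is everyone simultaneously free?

45 minutes

Dana free within 09:00–20:00: 09:00–14:30, 16:15–16:30, 16:45–18:15, 18:30–18:45, 19:30–19:45.
Farrukh ∩ Dana: 09:00–11:30, 13:30–14:30, 16:45–17:15.
Farrukh ∩ Dana ∩ Beatriz: 13:30–14:00, 14:15–14:30, 16:45–17:15.
Farrukh ∩ Dana ∩ Beatriz ∩ Oksana: 14:15–14:30, 16:45–17:15.
Total common minutes: 15 + 30 = 45.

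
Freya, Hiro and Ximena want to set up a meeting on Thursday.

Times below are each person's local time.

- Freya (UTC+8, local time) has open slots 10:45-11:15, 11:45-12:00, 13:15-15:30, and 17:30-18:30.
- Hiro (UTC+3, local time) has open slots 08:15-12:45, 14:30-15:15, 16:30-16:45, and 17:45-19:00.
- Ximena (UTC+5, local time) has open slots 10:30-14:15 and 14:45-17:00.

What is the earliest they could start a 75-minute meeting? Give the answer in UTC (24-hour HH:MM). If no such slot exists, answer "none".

05:30

Freya → UTC: 02:45–03:15, 03:45–04:00, 05:15–07:30, 09:30–10:30.
Hiro → UTC: 05:15–09:45, 11:30–12:15, 13:30–13:45, 14:45–16:00.
Ximena → UTC: 05:30–09:15, 09:45–12:00.
Freya ∩ Hiro: 05:15–07:30, 09:30–09:45.
Freya ∩ Hiro ∩ Ximena: 05:30–07:30.
Windows ≥ 75 min: 05:30–07:30.
Earliest such window starts at 05:30.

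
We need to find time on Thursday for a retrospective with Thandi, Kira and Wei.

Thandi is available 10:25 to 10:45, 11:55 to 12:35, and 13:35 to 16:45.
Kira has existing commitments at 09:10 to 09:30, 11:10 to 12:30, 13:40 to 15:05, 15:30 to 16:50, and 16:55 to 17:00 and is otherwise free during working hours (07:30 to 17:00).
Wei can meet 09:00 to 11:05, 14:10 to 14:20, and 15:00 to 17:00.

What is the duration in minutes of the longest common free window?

Kira free within 07:30–17:00: 07:30–09:10, 09:30–11:10, 12:30–13:40, 15:05–15:30, 16:50–16:55.
Thandi ∩ Kira: 10:25–10:45, 12:30–12:35, 13:35–13:40, 15:05–15:30.
Thandi ∩ Kira ∩ Wei: 10:25–10:45, 15:05–15:30.
Common window lengths: 20, 25 min; longest is 25.

25 minutes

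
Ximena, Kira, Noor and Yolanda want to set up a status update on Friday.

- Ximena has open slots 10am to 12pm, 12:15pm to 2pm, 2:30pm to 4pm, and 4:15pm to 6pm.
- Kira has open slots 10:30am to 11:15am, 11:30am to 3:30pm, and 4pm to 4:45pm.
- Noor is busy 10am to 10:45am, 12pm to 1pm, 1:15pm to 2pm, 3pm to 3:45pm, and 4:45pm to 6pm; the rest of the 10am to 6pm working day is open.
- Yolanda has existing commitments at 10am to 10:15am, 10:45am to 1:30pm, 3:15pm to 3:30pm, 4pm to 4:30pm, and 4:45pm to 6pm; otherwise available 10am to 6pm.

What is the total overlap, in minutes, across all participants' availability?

Noor free within 10:00–18:00: 10:45–12:00, 13:00–13:15, 14:00–15:00, 15:45–16:45.
Yolanda free within 10:00–18:00: 10:15–10:45, 13:30–15:15, 15:30–16:00, 16:30–16:45.
Ximena ∩ Kira: 10:30–11:15, 11:30–12:00, 12:15–14:00, 14:30–15:30, 16:15–16:45.
Ximena ∩ Kira ∩ Noor: 10:45–11:15, 11:30–12:00, 13:00–13:15, 14:30–15:00, 16:15–16:45.
Ximena ∩ Kira ∩ Noor ∩ Yolanda: 14:30–15:00, 16:30–16:45.
Total common minutes: 30 + 15 = 45.

45 minutes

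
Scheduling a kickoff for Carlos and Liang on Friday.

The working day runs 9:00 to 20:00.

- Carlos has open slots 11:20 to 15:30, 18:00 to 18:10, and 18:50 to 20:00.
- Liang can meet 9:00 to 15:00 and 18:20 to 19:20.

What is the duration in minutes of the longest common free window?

Carlos ∩ Liang: 11:20–15:00, 18:50–19:20.
Common window lengths: 220, 30 min; longest is 220.

220 minutes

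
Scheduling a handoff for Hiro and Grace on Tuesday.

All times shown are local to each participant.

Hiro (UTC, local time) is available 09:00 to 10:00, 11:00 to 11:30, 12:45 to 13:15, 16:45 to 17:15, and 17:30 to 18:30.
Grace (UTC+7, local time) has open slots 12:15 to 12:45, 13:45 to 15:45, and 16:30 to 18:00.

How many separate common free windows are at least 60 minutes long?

Hiro → UTC: 09:00–10:00, 11:00–11:30, 12:45–13:15, 16:45–17:15, 17:30–18:30.
Grace → UTC: 05:15–05:45, 06:45–08:45, 09:30–11:00.
Hiro ∩ Grace: 09:30–10:00.
Windows ≥ 60 min: (none).
That's 0 windows.

0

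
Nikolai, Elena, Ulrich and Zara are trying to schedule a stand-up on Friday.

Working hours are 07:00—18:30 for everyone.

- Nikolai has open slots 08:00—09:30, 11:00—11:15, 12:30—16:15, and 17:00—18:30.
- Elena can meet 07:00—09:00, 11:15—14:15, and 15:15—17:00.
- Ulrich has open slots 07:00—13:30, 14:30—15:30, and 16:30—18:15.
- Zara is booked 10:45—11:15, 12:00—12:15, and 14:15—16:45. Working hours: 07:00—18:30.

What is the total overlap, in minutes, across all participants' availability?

120 minutes

Zara free within 07:00–18:30: 07:00–10:45, 11:15–12:00, 12:15–14:15, 16:45–18:30.
Nikolai ∩ Elena: 08:00–09:00, 12:30–14:15, 15:15–16:15.
Nikolai ∩ Elena ∩ Ulrich: 08:00–09:00, 12:30–13:30, 15:15–15:30.
Nikolai ∩ Elena ∩ Ulrich ∩ Zara: 08:00–09:00, 12:30–13:30.
Total common minutes: 60 + 60 = 120.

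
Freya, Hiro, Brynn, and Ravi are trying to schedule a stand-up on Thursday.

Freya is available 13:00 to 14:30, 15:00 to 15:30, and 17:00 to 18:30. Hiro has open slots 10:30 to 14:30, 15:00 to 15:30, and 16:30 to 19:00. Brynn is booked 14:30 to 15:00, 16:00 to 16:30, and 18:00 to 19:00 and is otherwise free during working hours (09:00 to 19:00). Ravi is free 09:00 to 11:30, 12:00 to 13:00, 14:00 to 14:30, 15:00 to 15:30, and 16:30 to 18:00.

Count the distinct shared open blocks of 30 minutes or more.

3

Brynn free within 09:00–19:00: 09:00–14:30, 15:00–16:00, 16:30–18:00.
Freya ∩ Hiro: 13:00–14:30, 15:00–15:30, 17:00–18:30.
Freya ∩ Hiro ∩ Brynn: 13:00–14:30, 15:00–15:30, 17:00–18:00.
Freya ∩ Hiro ∩ Brynn ∩ Ravi: 14:00–14:30, 15:00–15:30, 17:00–18:00.
Windows ≥ 30 min: 14:00–14:30, 15:00–15:30, 17:00–18:00.
That's 3 windows.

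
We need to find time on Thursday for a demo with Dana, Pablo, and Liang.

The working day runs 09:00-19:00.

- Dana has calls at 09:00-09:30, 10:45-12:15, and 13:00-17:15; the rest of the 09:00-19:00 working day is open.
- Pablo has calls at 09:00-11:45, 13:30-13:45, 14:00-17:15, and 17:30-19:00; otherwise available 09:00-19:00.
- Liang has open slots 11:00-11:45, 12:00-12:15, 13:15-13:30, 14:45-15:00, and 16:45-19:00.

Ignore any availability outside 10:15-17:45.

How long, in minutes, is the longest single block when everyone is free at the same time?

15 minutes

Dana free within 09:00–19:00: 09:30–10:45, 12:15–13:00, 17:15–19:00.
Pablo free within 09:00–19:00: 11:45–13:30, 13:45–14:00, 17:15–17:30.
Dana ∩ Pablo: 12:15–13:00, 17:15–17:30.
Dana ∩ Pablo ∩ Liang: 17:15–17:30.
Restricted to 10:15–17:45: 17:15–17:30.
Single common window of 15 minutes.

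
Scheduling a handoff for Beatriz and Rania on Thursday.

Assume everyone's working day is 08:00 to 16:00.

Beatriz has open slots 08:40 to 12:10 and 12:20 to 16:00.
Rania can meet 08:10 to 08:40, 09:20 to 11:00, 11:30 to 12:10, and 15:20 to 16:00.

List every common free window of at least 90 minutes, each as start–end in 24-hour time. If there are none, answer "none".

Beatriz ∩ Rania: 09:20–11:00, 11:30–12:10, 15:20–16:00.
Windows ≥ 90 min: 09:20–11:00.

09:20–11:00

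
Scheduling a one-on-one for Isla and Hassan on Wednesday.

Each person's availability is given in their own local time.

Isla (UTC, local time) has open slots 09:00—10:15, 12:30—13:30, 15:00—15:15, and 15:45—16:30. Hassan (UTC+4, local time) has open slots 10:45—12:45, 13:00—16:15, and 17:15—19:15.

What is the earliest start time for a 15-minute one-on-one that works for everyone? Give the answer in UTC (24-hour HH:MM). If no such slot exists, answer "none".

Isla → UTC: 09:00–10:15, 12:30–13:30, 15:00–15:15, 15:45–16:30.
Hassan → UTC: 06:45–08:45, 09:00–12:15, 13:15–15:15.
Isla ∩ Hassan: 09:00–10:15, 13:15–13:30, 15:00–15:15.
Windows ≥ 15 min: 09:00–10:15, 13:15–13:30, 15:00–15:15.
Earliest such window starts at 09:00.

09:00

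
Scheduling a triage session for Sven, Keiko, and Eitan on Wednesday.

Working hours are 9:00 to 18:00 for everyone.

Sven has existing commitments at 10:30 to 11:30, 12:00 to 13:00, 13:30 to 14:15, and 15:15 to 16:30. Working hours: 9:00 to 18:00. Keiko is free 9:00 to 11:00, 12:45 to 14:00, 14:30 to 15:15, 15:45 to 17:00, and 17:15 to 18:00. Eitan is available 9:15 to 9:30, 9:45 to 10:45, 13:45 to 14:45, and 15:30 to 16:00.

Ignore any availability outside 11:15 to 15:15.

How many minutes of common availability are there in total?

Sven free within 09:00–18:00: 09:00–10:30, 11:30–12:00, 13:00–13:30, 14:15–15:15, 16:30–18:00.
Sven ∩ Keiko: 09:00–10:30, 13:00–13:30, 14:30–15:15, 16:30–17:00, 17:15–18:00.
Sven ∩ Keiko ∩ Eitan: 09:15–09:30, 09:45–10:30, 14:30–14:45.
Restricted to 11:15–15:15: 14:30–14:45.
Total common minutes: 15.

15 minutes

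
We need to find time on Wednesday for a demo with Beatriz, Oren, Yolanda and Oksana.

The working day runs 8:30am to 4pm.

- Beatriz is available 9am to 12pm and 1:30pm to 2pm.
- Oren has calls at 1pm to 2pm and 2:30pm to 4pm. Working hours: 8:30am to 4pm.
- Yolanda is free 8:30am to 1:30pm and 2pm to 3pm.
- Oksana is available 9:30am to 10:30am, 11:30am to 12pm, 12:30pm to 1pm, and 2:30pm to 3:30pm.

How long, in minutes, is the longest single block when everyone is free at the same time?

Oren free within 08:30–16:00: 08:30–13:00, 14:00–14:30.
Beatriz ∩ Oren: 09:00–12:00.
Beatriz ∩ Oren ∩ Yolanda: 09:00–12:00.
Beatriz ∩ Oren ∩ Yolanda ∩ Oksana: 09:30–10:30, 11:30–12:00.
Common window lengths: 60, 30 min; longest is 60.

60 minutes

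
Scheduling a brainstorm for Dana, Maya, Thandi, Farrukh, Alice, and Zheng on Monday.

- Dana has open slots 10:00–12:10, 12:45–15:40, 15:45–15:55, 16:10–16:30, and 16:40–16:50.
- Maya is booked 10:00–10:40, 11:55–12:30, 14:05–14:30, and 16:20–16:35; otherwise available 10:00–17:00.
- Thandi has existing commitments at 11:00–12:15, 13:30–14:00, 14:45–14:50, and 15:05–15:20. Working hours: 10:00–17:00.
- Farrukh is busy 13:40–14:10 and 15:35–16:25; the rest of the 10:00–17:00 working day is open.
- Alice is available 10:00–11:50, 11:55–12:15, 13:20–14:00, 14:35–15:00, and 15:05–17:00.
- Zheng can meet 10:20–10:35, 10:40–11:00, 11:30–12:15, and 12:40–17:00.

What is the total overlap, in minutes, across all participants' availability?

75 minutes

Maya free within 10:00–17:00: 10:40–11:55, 12:30–14:05, 14:30–16:20, 16:35–17:00.
Thandi free within 10:00–17:00: 10:00–11:00, 12:15–13:30, 14:00–14:45, 14:50–15:05, 15:20–17:00.
Farrukh free within 10:00–17:00: 10:00–13:40, 14:10–15:35, 16:25–17:00.
Dana ∩ Maya: 10:40–11:55, 12:45–14:05, 14:30–15:40, 15:45–15:55, 16:10–16:20, 16:40–16:50.
Dana ∩ Maya ∩ Thandi: 10:40–11:00, 12:45–13:30, 14:00–14:05, 14:30–14:45, 14:50–15:05, 15:20–15:40, 15:45–15:55, 16:10–16:20, 16:40–16:50.
Dana ∩ Maya ∩ Thandi ∩ Farrukh: 10:40–11:00, 12:45–13:30, 14:30–14:45, 14:50–15:05, 15:20–15:35, 16:40–16:50.
Dana ∩ Maya ∩ Thandi ∩ Farrukh ∩ Alice: 10:40–11:00, 13:20–13:30, 14:35–14:45, 14:50–15:00, 15:20–15:35, 16:40–16:50.
Dana ∩ Maya ∩ Thandi ∩ Farrukh ∩ Alice ∩ Zheng: 10:40–11:00, 13:20–13:30, 14:35–14:45, 14:50–15:00, 15:20–15:35, 16:40–16:50.
Total common minutes: 20 + 10 + 10 + 10 + 15 + 10 = 75.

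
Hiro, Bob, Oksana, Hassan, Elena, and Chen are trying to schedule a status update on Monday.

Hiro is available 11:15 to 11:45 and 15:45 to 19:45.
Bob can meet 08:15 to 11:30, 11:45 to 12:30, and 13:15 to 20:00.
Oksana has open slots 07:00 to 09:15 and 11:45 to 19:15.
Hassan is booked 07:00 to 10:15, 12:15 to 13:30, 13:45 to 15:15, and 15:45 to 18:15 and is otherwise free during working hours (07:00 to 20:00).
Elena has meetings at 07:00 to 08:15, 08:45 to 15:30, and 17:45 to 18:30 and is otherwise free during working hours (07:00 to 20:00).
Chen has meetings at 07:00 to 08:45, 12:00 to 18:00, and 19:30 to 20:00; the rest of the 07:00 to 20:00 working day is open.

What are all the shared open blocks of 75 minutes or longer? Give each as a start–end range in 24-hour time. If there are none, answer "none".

Hassan free within 07:00–20:00: 10:15–12:15, 13:30–13:45, 15:15–15:45, 18:15–20:00.
Elena free within 07:00–20:00: 08:15–08:45, 15:30–17:45, 18:30–20:00.
Chen free within 07:00–20:00: 08:45–12:00, 18:00–19:30.
Hiro ∩ Bob: 11:15–11:30, 15:45–19:45.
Hiro ∩ Bob ∩ Oksana: 15:45–19:15.
Hiro ∩ Bob ∩ Oksana ∩ Hassan: 18:15–19:15.
Hiro ∩ Bob ∩ Oksana ∩ Hassan ∩ Elena: 18:30–19:15.
Hiro ∩ Bob ∩ Oksana ∩ Hassan ∩ Elena ∩ Chen: 18:30–19:15.
Windows ≥ 75 min: (none).

none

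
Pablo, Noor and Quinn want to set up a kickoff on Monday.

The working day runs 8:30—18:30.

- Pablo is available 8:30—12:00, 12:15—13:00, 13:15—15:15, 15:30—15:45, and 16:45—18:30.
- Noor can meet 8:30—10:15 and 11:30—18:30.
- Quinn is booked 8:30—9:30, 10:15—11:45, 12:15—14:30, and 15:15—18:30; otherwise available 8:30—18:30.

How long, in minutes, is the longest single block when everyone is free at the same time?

45 minutes

Quinn free within 08:30–18:30: 09:30–10:15, 11:45–12:15, 14:30–15:15.
Pablo ∩ Noor: 08:30–10:15, 11:30–12:00, 12:15–13:00, 13:15–15:15, 15:30–15:45, 16:45–18:30.
Pablo ∩ Noor ∩ Quinn: 09:30–10:15, 11:45–12:00, 14:30–15:15.
Common window lengths: 45, 15, 45 min; longest is 45.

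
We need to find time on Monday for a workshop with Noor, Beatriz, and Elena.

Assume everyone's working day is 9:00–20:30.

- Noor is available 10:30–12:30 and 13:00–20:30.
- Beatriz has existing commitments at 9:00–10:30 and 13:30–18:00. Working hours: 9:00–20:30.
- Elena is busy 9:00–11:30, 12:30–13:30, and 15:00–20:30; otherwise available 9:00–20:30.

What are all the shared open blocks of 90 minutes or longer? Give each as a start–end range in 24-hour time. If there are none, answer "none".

none

Beatriz free within 09:00–20:30: 10:30–13:30, 18:00–20:30.
Elena free within 09:00–20:30: 11:30–12:30, 13:30–15:00.
Noor ∩ Beatriz: 10:30–12:30, 13:00–13:30, 18:00–20:30.
Noor ∩ Beatriz ∩ Elena: 11:30–12:30.
Windows ≥ 90 min: (none).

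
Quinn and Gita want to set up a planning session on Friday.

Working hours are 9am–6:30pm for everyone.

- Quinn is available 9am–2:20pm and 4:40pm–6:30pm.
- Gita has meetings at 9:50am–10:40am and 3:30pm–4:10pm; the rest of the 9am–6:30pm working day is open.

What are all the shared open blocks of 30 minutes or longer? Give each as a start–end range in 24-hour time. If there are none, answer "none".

Gita free within 09:00–18:30: 09:00–09:50, 10:40–15:30, 16:10–18:30.
Quinn ∩ Gita: 09:00–09:50, 10:40–14:20, 16:40–18:30.
Windows ≥ 30 min: 09:00–09:50, 10:40–14:20, 16:40–18:30.

09:00–09:50, 10:40–14:20, 16:40–18:30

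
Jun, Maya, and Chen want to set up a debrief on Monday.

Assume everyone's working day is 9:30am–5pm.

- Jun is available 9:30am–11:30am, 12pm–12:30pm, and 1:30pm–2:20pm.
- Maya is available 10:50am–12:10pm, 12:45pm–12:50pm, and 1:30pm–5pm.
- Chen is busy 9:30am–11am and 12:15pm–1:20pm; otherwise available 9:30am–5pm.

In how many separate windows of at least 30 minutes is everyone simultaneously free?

Chen free within 09:30–17:00: 11:00–12:15, 13:20–17:00.
Jun ∩ Maya: 10:50–11:30, 12:00–12:10, 13:30–14:20.
Jun ∩ Maya ∩ Chen: 11:00–11:30, 12:00–12:10, 13:30–14:20.
Windows ≥ 30 min: 11:00–11:30, 13:30–14:20.
That's 2 windows.

2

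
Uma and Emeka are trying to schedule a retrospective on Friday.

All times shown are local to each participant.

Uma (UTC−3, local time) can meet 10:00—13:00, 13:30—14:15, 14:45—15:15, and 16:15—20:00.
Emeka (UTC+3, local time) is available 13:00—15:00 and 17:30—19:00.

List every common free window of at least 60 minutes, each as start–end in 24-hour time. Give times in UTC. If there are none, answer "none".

Uma → UTC: 13:00–16:00, 16:30–17:15, 17:45–18:15, 19:15–23:00.
Emeka → UTC: 10:00–12:00, 14:30–16:00.
Uma ∩ Emeka: 14:30–16:00.
Windows ≥ 60 min: 14:30–16:00.

14:30–16:00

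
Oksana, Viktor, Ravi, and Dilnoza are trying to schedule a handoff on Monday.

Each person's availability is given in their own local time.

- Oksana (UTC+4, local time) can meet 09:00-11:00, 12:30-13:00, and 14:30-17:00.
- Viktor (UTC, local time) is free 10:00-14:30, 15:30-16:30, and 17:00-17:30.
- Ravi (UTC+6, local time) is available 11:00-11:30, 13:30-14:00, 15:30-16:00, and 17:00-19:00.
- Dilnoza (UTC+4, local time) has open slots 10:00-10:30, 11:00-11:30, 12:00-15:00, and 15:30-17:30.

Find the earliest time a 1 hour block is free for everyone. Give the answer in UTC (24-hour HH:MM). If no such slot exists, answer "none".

Oksana → UTC: 05:00–07:00, 08:30–09:00, 10:30–13:00.
Viktor → UTC: 10:00–14:30, 15:30–16:30, 17:00–17:30.
Ravi → UTC: 05:00–05:30, 07:30–08:00, 09:30–10:00, 11:00–13:00.
Dilnoza → UTC: 06:00–06:30, 07:00–07:30, 08:00–11:00, 11:30–13:30.
Oksana ∩ Viktor: 10:30–13:00.
Oksana ∩ Viktor ∩ Ravi: 11:00–13:00.
Oksana ∩ Viktor ∩ Ravi ∩ Dilnoza: 11:30–13:00.
Windows ≥ 60 min: 11:30–13:00.
Earliest such window starts at 11:30.

11:30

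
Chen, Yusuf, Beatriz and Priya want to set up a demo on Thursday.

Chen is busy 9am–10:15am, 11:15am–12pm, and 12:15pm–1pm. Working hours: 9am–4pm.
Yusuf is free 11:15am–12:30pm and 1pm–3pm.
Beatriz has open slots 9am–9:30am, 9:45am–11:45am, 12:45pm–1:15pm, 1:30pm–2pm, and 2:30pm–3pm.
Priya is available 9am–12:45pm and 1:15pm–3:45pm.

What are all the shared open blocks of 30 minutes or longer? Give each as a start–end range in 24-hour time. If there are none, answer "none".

Chen free within 09:00–16:00: 10:15–11:15, 12:00–12:15, 13:00–16:00.
Chen ∩ Yusuf: 12:00–12:15, 13:00–15:00.
Chen ∩ Yusuf ∩ Beatriz: 13:00–13:15, 13:30–14:00, 14:30–15:00.
Chen ∩ Yusuf ∩ Beatriz ∩ Priya: 13:30–14:00, 14:30–15:00.
Windows ≥ 30 min: 13:30–14:00, 14:30–15:00.

13:30–14:00, 14:30–15:00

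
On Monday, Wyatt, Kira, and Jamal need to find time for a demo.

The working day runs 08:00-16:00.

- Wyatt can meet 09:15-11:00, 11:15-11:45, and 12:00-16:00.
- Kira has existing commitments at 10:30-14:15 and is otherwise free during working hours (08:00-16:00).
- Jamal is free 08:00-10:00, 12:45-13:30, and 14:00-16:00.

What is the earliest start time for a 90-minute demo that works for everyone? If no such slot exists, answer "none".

Kira free within 08:00–16:00: 08:00–10:30, 14:15–16:00.
Wyatt ∩ Kira: 09:15–10:30, 14:15–16:00.
Wyatt ∩ Kira ∩ Jamal: 09:15–10:00, 14:15–16:00.
Windows ≥ 90 min: 14:15–16:00.
Earliest such window starts at 14:15.

14:15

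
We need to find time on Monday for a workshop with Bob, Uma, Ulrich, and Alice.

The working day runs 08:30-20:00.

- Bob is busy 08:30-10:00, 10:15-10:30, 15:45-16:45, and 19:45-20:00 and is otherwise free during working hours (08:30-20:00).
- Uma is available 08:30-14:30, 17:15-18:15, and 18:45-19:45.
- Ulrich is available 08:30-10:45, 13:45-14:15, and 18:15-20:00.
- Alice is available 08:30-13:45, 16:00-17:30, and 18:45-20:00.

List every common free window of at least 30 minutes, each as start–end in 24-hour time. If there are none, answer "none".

18:45–19:45

Bob free within 08:30–20:00: 10:00–10:15, 10:30–15:45, 16:45–19:45.
Bob ∩ Uma: 10:00–10:15, 10:30–14:30, 17:15–18:15, 18:45–19:45.
Bob ∩ Uma ∩ Ulrich: 10:00–10:15, 10:30–10:45, 13:45–14:15, 18:45–19:45.
Bob ∩ Uma ∩ Ulrich ∩ Alice: 10:00–10:15, 10:30–10:45, 18:45–19:45.
Windows ≥ 30 min: 18:45–19:45.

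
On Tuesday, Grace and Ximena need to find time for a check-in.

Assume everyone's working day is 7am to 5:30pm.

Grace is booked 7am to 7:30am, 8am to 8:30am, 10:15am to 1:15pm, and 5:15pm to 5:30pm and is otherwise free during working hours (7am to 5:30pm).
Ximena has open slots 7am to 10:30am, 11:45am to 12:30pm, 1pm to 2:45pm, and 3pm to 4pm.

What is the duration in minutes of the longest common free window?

105 minutes

Grace free within 07:00–17:30: 07:30–08:00, 08:30–10:15, 13:15–17:15.
Grace ∩ Ximena: 07:30–08:00, 08:30–10:15, 13:15–14:45, 15:00–16:00.
Common window lengths: 30, 105, 90, 60 min; longest is 105.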